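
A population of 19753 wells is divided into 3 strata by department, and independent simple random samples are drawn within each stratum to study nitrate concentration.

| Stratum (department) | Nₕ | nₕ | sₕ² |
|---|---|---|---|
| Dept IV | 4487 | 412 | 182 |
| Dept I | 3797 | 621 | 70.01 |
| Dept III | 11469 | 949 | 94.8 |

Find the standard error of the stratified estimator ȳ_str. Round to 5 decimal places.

Var(ȳ_str) = Σₕ Wₕ²(1 − fₕ)sₕ²/nₕ with Wₕ = Nₕ/N, N = 19753.
Dept IV: Wₕ = 0.22715537; term = 0.22715537²·(1 − 0.09182082)·182/412 = 0.020701019.
Dept I: Wₕ = 0.19222397; term = 0.19222397²·(1 − 0.16355017)·70.01/621 = 0.0034843634.
Dept III: Wₕ = 0.58062067; term = 0.58062067²·(1 − 0.08274479)·94.8/949 = 0.030889956.
Sum = 0.055075338.
SE = √(0.055075338) = 0.23468.

0.23468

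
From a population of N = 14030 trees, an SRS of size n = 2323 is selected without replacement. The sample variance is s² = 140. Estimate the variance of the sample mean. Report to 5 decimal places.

Under SRS without replacement, Var(ȳ) = (1 − f)·s²/n with f = n/N = 2323/14030 = 0.16557377.
Var(ȳ) = (1 − 0.16557377)·140/2323 = 0.83442623·0.060266896 = 0.050288279.

0.05029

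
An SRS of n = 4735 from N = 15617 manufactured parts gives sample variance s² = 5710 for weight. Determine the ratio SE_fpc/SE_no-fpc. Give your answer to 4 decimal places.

f = n/N = 4735/15617 = 0.30319524.
SE_no-fpc = √(s²/n) = 1.0981409; SE_fpc = √((1−f)s²/n) = 0.91667127.
Ratio = √(1−f) = 0.83474832.

0.8347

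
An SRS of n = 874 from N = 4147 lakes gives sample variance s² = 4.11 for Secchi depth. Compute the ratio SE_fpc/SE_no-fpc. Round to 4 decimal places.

0.8884

f = n/N = 874/4147 = 0.21075476.
SE_no-fpc = √(s²/n) = 0.068574902; SE_fpc = √((1−f)s²/n) = 0.060921583.
Ratio = √(1−f) = 0.88839475.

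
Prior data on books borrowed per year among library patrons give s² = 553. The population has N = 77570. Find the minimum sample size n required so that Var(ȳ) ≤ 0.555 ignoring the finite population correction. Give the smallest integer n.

997

Without fpc, n₀ = s²/D = 553/0.555 = 996.3964.
Rounding up, n = 997.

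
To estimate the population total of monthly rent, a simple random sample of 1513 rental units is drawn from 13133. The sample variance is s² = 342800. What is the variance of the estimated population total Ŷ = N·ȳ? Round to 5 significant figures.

3.4576 × 10^10

Var(Ŷ) = N²·Var(ȳ) = N²·(1 − n/N)·s²/n.
f = 1513/13133 = 0.11520597; Var(ȳ) = 0.88479403·342800/1513 = 200.46754.
Var(Ŷ) = 13133² · 200.46754 = 3.4575777 × 10^10.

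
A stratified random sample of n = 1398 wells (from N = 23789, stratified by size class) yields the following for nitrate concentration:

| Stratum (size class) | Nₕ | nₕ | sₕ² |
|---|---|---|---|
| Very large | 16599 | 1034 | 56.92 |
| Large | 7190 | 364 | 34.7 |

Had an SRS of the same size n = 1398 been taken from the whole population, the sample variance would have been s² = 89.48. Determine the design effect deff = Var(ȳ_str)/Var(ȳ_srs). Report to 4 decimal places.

Var(ȳ_str) = Σ Wₕ²(1−fₕ)sₕ²/nₕ with Wₕ = Nₕ/23789:
  Very large: (16599/23789)²·(1−1034/16599)·56.92/1034 = 0.025131767
  Large: (7190/23789)²·(1−364/7190)·34.7/364 = 0.008267437
  → Var(ȳ_str) = 0.033399204.
Var(ȳ_srs) = (1 − 1398/23789)·89.48/1398 = 0.06024432.
deff = 0.033399204 / 0.06024432 = 0.5544.

0.5544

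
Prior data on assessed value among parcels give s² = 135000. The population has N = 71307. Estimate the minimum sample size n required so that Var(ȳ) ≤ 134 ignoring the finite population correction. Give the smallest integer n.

1008

Without fpc, n₀ = s²/D = 135000/134 = 1007.4627.
Rounding up, n = 1008.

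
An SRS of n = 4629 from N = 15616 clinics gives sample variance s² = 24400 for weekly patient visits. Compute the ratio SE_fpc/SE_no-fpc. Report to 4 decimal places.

f = n/N = 4629/15616 = 0.29642674.
SE_no-fpc = √(s²/n) = 2.2958913; SE_fpc = √((1−f)s²/n) = 1.925777.
Ratio = √(1−f) = 0.83879274.

0.8388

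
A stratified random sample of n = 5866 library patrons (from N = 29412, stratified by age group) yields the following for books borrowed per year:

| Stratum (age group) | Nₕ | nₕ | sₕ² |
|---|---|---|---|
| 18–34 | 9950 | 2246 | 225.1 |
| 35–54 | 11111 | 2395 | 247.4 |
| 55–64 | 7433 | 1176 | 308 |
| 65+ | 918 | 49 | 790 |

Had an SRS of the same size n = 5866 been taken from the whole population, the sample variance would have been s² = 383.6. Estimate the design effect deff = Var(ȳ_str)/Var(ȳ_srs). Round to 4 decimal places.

0.9435

Var(ȳ_str) = Σ Wₕ²(1−fₕ)sₕ²/nₕ with Wₕ = Nₕ/29412:
  18–34: (9950/29412)²·(1−2246/9950)·225.1/2246 = 0.0088808796
  35–54: (11111/29412)²·(1−2395/11111)·247.4/2395 = 0.011564196
  55–64: (7433/29412)²·(1−1176/7433)·308/1176 = 0.01408071
  65+: (918/29412)²·(1−49/918)·790/49 = 0.014867719
  → Var(ȳ_str) = 0.049393505.
Var(ȳ_srs) = (1 − 5866/29412)·383.6/5866 = 0.052351499.
deff = 0.049393505 / 0.052351499 = 0.9435.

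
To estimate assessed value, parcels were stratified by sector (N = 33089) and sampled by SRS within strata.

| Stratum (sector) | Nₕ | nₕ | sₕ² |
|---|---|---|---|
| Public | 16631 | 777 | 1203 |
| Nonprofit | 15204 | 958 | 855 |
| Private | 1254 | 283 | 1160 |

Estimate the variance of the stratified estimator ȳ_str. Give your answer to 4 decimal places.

0.5540

Var(ȳ_str) = Σₕ Wₕ²(1 − fₕ)sₕ²/nₕ with Wₕ = Nₕ/N, N = 33089.
Public: Wₕ = 0.50261416; term = 0.50261416²·(1 − 0.04671998)·1203/777 = 0.37285034.
Nonprofit: Wₕ = 0.45948805; term = 0.45948805²·(1 − 0.06300973)·855/958 = 0.17655667.
Private: Wₕ = 0.03789779; term = 0.03789779²·(1 − 0.22567783)·1160/283 = 0.0045584903.
Sum = 0.5539655.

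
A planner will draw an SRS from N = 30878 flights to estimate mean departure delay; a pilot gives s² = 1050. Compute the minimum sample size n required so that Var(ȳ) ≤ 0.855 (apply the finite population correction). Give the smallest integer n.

Without fpc, n₀ = s²/D = 1050/0.855 = 1228.0702.
With fpc, (1 − n/N)·s²/n ≤ D requires n ≥ n₀/(1 + n₀/N) = 1228.0702/(1 + 1228.0702/30878) = 1181.0960.
Rounding up, n = 1182.

1182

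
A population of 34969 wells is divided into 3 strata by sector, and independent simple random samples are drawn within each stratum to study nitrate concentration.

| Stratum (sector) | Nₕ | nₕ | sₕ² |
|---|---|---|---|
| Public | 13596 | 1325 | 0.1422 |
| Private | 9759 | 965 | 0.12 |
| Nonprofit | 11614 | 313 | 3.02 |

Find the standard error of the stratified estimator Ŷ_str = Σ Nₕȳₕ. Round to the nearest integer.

1138

Var(Ŷ_str) = Σₕ Nₕ²(1 − fₕ)sₕ²/nₕ.
Public: 13596²·(1 − 1325/13596)·0.1422/1325 = 17905.021.
Private: 9759²·(1 − 965/9759)·0.12/965 = 10671.997.
Nonprofit: 11614²·(1 − 313/11614)·3.02/313 = 1.266372 × 10^6.
Sum = 1.294949 × 10^6.
SE = √(1.294949 × 10^6) = 1138.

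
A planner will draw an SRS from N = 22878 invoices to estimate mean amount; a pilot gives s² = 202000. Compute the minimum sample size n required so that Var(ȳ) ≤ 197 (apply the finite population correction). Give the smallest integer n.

Without fpc, n₀ = s²/D = 202000/197 = 1025.3807.
With fpc, (1 − n/N)·s²/n ≤ D requires n ≥ n₀/(1 + n₀/N) = 1025.3807/(1 + 1025.3807/22878) = 981.3951.
Rounding up, n = 982.

982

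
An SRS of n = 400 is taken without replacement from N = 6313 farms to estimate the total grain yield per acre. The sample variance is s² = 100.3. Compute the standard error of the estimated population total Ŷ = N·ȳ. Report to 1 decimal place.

Var(Ŷ) = N²·Var(ȳ) = N²·(1 − n/N)·s²/n.
f = 400/6313 = 0.06336132; Var(ȳ) = 0.93663868·100.3/400 = 0.23486215.
Var(Ŷ) = 6313² · 0.23486215 = 9.3601888 × 10^6.
SE(Ŷ) = √(9.3601888 × 10^6) = 3059.4.

3059.4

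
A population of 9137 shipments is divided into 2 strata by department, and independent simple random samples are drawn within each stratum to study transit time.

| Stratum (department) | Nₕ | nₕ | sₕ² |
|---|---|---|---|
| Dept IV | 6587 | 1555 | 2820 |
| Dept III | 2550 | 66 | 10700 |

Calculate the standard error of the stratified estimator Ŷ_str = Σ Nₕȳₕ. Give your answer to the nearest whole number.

Var(Ŷ_str) = Σₕ Nₕ²(1 − fₕ)sₕ²/nₕ.
Dept IV: 6587²·(1 − 1555/6587)·2820/1555 = 6.0110039 × 10^7.
Dept III: 2550²·(1 − 66/2550)·10700/66 = 1.0269082 × 10^9.
Sum = 1.0870182 × 10^9.
SE = √(1.0870182 × 10^9) = 32970.

32970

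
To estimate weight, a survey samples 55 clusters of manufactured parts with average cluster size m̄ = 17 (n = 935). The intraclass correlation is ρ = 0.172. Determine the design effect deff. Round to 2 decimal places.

deff = 1 + (17 − 1)·0.172 = 1 + 2.752 = 3.752.

3.75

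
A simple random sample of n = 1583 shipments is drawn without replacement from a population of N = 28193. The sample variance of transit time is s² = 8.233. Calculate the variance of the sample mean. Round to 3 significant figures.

Under SRS without replacement, Var(ȳ) = (1 − f)·s²/n with f = n/N = 1583/28193 = 0.05614869.
Var(ȳ) = (1 − 0.05614869)·8.233/1583 = 0.94385131·0.0052008844 = 0.0049088616.

0.00491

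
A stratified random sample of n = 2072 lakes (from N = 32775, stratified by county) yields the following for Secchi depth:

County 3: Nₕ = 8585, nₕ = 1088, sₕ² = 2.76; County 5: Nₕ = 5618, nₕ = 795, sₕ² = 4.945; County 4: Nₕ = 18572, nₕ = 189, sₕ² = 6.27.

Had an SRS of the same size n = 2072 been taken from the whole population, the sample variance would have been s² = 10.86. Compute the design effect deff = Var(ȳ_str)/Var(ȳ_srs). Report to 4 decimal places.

2.2103

Var(ȳ_str) = Σ Wₕ²(1−fₕ)sₕ²/nₕ with Wₕ = Nₕ/32775:
  County 3: (8585/32775)²·(1−1088/8585)·2.76/1088 = 1.5199265 × 10^-4
  County 5: (5618/32775)²·(1−795/5618)·4.945/795 = 1.5689632 × 10^-4
  County 4: (18572/32775)²·(1−189/18572)·6.27/189 = 0.010543757
  → Var(ȳ_str) = 0.010852646.
Var(ȳ_srs) = (1 − 2072/32775)·10.86/2072 = 0.0049099626.
deff = 0.010852646 / 0.0049099626 = 2.2103.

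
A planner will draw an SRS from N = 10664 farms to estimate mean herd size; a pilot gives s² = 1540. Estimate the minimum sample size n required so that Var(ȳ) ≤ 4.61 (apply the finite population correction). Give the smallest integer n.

324

Without fpc, n₀ = s²/D = 1540/4.61 = 334.0564.
With fpc, (1 − n/N)·s²/n ≤ D requires n ≥ n₀/(1 + n₀/N) = 334.0564/(1 + 334.0564/10664) = 323.9097.
Rounding up, n = 324.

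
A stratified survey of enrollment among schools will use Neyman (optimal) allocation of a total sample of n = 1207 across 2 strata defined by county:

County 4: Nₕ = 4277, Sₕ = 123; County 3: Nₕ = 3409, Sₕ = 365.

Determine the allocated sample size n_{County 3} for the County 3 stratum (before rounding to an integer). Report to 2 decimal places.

Neyman allocation: nₕ = n·NₕSₕ / Σⱼ NⱼSⱼ.
Σ NⱼSⱼ = 4277·123 + 3409·365 = 1.770356 × 10^6.
n_{County 3} = 1207·3409·365 / (1.770356 × 10^6) = 848.33.

848.33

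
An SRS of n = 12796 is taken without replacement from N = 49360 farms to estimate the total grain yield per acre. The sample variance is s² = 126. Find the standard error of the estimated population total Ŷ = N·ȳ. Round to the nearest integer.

4216

Var(Ŷ) = N²·Var(ȳ) = N²·(1 − n/N)·s²/n.
f = 12796/49360 = 0.25923825; Var(ȳ) = 0.74076175·126/12796 = 0.0072941529.
Var(Ŷ) = 49360² · 0.0072941529 = 1.7771544 × 10^7.
SE(Ŷ) = √(1.7771544 × 10^7) = 4216.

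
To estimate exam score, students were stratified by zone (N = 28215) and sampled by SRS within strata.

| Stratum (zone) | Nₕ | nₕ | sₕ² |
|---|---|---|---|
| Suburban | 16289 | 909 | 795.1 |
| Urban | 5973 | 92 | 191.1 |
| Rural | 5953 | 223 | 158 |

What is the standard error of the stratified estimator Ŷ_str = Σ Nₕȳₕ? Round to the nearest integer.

17784

Var(Ŷ_str) = Σₕ Nₕ²(1 − fₕ)sₕ²/nₕ.
Suburban: 16289²·(1 − 909/16289)·795.1/909 = 2.1913343 × 10^8.
Urban: 5973²·(1 − 92/5973)·191.1/92 = 7.296533 × 10^7.
Rural: 5953²·(1 − 223/5953)·158/223 = 2.4168112 × 10^7.
Sum = 3.1626687 × 10^8.
SE = √(3.1626687 × 10^8) = 17784.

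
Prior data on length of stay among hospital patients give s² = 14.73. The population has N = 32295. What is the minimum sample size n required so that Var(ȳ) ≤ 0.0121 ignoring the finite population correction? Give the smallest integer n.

1218

Without fpc, n₀ = s²/D = 14.73/0.0121 = 1217.3554.
Rounding up, n = 1218.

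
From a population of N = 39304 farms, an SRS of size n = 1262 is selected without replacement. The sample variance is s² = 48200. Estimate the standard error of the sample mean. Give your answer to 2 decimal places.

Under SRS without replacement, Var(ȳ) = (1 − f)·s²/n with f = n/N = 1262/39304 = 0.03210869.
Var(ȳ) = (1 − 0.03210869)·48200/1262 = 0.96789131·38.193344 = 36.967006.
SE(ȳ) = √(36.967006) = 6.08.

6.08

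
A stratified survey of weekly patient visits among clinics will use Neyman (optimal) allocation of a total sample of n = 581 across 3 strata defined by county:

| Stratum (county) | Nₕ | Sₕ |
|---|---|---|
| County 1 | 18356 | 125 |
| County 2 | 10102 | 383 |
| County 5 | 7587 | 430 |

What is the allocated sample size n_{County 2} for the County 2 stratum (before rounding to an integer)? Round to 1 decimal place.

238.5

Neyman allocation: nₕ = n·NₕSₕ / Σⱼ NⱼSⱼ.
Σ NⱼSⱼ = 18356·125 + 10102·383 + 7587·430 = 9.425976 × 10^6.
n_{County 2} = 581·10102·383 / (9.425976 × 10^6) = 238.5.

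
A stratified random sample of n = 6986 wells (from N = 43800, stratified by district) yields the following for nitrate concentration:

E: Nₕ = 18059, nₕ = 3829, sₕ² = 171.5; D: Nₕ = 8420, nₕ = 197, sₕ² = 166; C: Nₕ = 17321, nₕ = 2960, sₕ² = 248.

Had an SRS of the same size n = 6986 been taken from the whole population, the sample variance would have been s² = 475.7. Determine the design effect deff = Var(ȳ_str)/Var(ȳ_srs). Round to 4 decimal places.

0.8260

Var(ȳ_str) = Σ Wₕ²(1−fₕ)sₕ²/nₕ with Wₕ = Nₕ/43800:
  E: (18059/43800)²·(1−3829/18059)·171.5/3829 = 0.0059996945
  D: (8420/43800)²·(1−197/8420)·166/197 = 0.030411373
  C: (17321/43800)²·(1−2960/17321)·248/2960 = 0.010863491
  → Var(ȳ_str) = 0.047274559.
Var(ȳ_srs) = (1 − 6986/43800)·475.7/6986 = 0.057232599.
deff = 0.047274559 / 0.057232599 = 0.8260.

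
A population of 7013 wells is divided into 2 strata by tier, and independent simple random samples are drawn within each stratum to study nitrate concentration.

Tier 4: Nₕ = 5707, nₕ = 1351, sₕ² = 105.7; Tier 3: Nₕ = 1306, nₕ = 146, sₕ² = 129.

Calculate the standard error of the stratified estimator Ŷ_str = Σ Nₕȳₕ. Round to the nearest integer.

1812

Var(Ŷ_str) = Σₕ Nₕ²(1 − fₕ)sₕ²/nₕ.
Tier 4: 5707²·(1 − 1351/5707)·105.7/1351 = 1.9449811 × 10^6.
Tier 3: 1306²·(1 − 146/1306)·129/146 = 1.3385605 × 10^6.
Sum = 3.2835416 × 10^6.
SE = √(3.2835416 × 10^6) = 1812.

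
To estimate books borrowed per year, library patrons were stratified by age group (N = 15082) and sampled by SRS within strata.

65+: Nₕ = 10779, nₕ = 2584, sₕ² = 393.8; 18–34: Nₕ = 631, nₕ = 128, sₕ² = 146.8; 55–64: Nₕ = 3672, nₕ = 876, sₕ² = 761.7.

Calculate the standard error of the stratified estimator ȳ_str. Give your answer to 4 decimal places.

Var(ȳ_str) = Σₕ Wₕ²(1 − fₕ)sₕ²/nₕ with Wₕ = Nₕ/N, N = 15082.
65+: Wₕ = 0.71469301; term = 0.71469301²·(1 − 0.23972539)·393.8/2584 = 0.059182425.
18–34: Wₕ = 0.04183795; term = 0.04183795²·(1 − 0.20285261)·146.8/128 = 0.0016002785.
55–64: Wₕ = 0.24346904; term = 0.24346904²·(1 − 0.23856209)·761.7/876 = 0.03924658.
Sum = 0.10002928.
SE = √(0.10002928) = 0.3163.

0.3163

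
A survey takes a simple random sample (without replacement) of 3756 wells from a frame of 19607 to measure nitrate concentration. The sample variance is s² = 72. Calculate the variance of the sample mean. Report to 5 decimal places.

0.01550

Under SRS without replacement, Var(ȳ) = (1 − f)·s²/n with f = n/N = 3756/19607 = 0.19156424.
Var(ȳ) = (1 − 0.19156424)·72/3756 = 0.80843576·0.019169329 = 0.015497171.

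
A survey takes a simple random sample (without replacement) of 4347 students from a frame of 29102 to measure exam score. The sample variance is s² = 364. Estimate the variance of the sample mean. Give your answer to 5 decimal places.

0.07123

Under SRS without replacement, Var(ȳ) = (1 − f)·s²/n with f = n/N = 4347/29102 = 0.14937118.
Var(ȳ) = (1 − 0.14937118)·364/4347 = 0.85062882·0.08373591 = 0.071228178.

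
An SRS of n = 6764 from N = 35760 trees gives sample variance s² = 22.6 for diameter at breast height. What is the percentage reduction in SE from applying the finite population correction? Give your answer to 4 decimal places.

f = n/N = 6764/35760 = 0.18914989.
SE_no-fpc = √(s²/n) = 0.057803272; SE_fpc = √((1−f)s²/n) = 0.052050237.
Ratio = √(1−f) = 0.90047216. Reduction = 100·(1 − 0.90047216) = 9.9528%.

9.9528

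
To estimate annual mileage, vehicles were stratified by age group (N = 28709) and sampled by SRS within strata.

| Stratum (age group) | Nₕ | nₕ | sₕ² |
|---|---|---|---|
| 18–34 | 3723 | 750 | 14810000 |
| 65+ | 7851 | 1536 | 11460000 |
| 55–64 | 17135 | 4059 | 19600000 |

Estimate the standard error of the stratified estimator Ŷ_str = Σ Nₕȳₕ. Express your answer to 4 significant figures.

1.292 × 10^6

Var(Ŷ_str) = Σₕ Nₕ²(1 − fₕ)sₕ²/nₕ.
18–34: 3723²·(1 − 750/3723)·14810000/750 = 2.1856557 × 10^11.
65+: 7851²·(1 − 1536/7851)·11460000/1536 = 3.6990631 × 10^11.
55–64: 17135²·(1 − 4059/17135)·19600000/4059 = 1.0819222 × 10^12.
Sum = 1.6703941 × 10^12.
SE = √(1.6703941 × 10^12) = 1.292 × 10^6.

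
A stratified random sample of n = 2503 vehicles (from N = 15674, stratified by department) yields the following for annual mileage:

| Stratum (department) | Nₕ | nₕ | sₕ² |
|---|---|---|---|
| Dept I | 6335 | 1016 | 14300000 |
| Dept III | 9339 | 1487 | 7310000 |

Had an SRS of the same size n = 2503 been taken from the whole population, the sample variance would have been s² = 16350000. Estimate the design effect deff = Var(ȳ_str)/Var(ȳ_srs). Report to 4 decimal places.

0.6190

Var(ȳ_str) = Σ Wₕ²(1−fₕ)sₕ²/nₕ with Wₕ = Nₕ/15674:
  Dept I: (6335/15674)²·(1−1016/6335)·14300000/1016 = 1930.4531
  Dept III: (9339/15674)²·(1−1487/9339)·7310000/1487 = 1467.3286
  → Var(ȳ_str) = 3397.7817.
Var(ȳ_srs) = (1 − 2503/15674)·16350000/2503 = 5489.0327.
deff = 3397.7817 / 5489.0327 = 0.6190.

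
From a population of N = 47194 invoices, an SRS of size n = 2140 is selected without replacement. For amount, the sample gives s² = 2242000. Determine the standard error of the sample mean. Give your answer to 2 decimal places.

31.63

Under SRS without replacement, Var(ȳ) = (1 − f)·s²/n with f = n/N = 2140/47194 = 0.04534475.
Var(ȳ) = (1 − 0.04534475)·2242000/2140 = 0.95465525·1047.6636 = 1000.1575.
SE(ȳ) = √(1000.1575) = 31.63.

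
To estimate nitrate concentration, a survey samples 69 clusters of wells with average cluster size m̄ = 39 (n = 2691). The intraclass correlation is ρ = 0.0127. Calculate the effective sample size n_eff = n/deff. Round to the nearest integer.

1815

deff = 1 + (39 − 1)·0.0127 = 1 + 0.4826 = 1.4826.
n_eff = 2691 / 1.4826 = 1815.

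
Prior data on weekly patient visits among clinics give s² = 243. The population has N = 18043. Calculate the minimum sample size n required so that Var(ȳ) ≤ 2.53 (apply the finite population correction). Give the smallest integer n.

96

Without fpc, n₀ = s²/D = 243/2.53 = 96.0474.
With fpc, (1 − n/N)·s²/n ≤ D requires n ≥ n₀/(1 + n₀/N) = 96.0474/(1 + 96.0474/18043) = 95.5388.
Rounding up, n = 96.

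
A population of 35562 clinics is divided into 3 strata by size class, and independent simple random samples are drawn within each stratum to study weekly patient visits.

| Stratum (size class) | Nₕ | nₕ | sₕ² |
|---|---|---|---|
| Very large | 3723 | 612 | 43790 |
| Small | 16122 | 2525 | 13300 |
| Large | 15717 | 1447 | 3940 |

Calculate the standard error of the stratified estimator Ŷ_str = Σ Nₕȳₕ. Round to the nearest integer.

50932

Var(Ŷ_str) = Σₕ Nₕ²(1 − fₕ)sₕ²/nₕ.
Very large: 3723²·(1 − 612/3723)·43790/612 = 8.287367 × 10^8.
Small: 16122²·(1 − 2525/16122)·13300/2525 = 1.1546551 × 10^9.
Large: 15717²·(1 − 1447/15717)·3940/1447 = 6.1069071 × 10^8.
Sum = 2.5940825 × 10^9.
SE = √(2.5940825 × 10^9) = 50932.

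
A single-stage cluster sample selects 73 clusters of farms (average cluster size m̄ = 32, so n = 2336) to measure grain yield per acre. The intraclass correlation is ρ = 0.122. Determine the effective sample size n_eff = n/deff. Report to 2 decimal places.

488.50

deff = 1 + (32 − 1)·0.122 = 1 + 3.782 = 4.782.
n_eff = 2336 / 4.782 = 488.50.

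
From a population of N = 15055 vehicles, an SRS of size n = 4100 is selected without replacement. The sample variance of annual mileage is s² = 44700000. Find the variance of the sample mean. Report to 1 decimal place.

Under SRS without replacement, Var(ȳ) = (1 − f)·s²/n with f = n/N = 4100/15055 = 0.27233477.
Var(ȳ) = (1 − 0.27233477)·44700000/4100 = 0.72766523·10902.439 = 7933.3258.

7933.3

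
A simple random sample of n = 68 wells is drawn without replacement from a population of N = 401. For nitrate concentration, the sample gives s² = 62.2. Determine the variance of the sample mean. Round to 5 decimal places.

Under SRS without replacement, Var(ȳ) = (1 − f)·s²/n with f = n/N = 68/401 = 0.16957606.
Var(ȳ) = (1 − 0.16957606)·62.2/68 = 0.83042394·0.91470588 = 0.75959366.

0.75959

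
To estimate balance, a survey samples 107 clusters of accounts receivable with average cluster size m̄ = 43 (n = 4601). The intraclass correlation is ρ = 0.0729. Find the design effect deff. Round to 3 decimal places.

4.062

deff = 1 + (43 − 1)·0.0729 = 1 + 3.0618 = 4.0618.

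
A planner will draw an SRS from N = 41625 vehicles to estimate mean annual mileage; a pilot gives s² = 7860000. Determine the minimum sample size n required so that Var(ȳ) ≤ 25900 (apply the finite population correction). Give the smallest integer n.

302

Without fpc, n₀ = s²/D = 7860000/25900 = 303.4749.
With fpc, (1 − n/N)·s²/n ≤ D requires n ≥ n₀/(1 + n₀/N) = 303.4749/(1 + 303.4749/41625) = 301.2784.
Rounding up, n = 302.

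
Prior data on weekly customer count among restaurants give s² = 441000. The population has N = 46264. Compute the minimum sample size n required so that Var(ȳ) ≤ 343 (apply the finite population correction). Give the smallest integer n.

1251

Without fpc, n₀ = s²/D = 441000/343 = 1285.7143.
With fpc, (1 − n/N)·s²/n ≤ D requires n ≥ n₀/(1 + n₀/N) = 1285.7143/(1 + 1285.7143/46264) = 1250.9494.
Rounding up, n = 1251.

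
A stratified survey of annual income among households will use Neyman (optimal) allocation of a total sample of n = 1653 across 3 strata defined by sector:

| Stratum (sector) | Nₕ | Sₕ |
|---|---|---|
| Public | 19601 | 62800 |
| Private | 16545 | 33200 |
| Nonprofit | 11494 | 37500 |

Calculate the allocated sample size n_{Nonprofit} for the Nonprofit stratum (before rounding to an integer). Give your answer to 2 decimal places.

322.21

Neyman allocation: nₕ = n·NₕSₕ / Σⱼ NⱼSⱼ.
Σ NⱼSⱼ = 19601·62800 + 16545·33200 + 11494·37500 = 2.2112618 × 10^9.
n_{Nonprofit} = 1653·11494·37500 / (2.2112618 × 10^9) = 322.21.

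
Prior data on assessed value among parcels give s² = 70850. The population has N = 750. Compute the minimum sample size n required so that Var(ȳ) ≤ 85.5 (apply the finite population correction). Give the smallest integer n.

Without fpc, n₀ = s²/D = 70850/85.5 = 828.6550.
With fpc, (1 − n/N)·s²/n ≤ D requires n ≥ n₀/(1 + n₀/N) = 828.6550/(1 + 828.6550/750) = 393.6840.
Rounding up, n = 394.

394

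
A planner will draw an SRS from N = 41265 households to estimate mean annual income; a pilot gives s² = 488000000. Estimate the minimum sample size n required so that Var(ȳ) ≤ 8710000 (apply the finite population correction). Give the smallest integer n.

Without fpc, n₀ = s²/D = 488000000/8710000 = 56.0276.
With fpc, (1 − n/N)·s²/n ≤ D requires n ≥ n₀/(1 + n₀/N) = 56.0276/(1 + 56.0276/41265) = 55.9516.
Rounding up, n = 56.

56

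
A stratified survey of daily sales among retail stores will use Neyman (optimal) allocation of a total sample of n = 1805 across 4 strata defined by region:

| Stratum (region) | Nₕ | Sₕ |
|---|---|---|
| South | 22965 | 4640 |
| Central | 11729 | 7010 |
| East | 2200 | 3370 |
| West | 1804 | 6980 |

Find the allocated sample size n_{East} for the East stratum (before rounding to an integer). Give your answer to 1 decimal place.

64.1

Neyman allocation: nₕ = n·NₕSₕ / Σⱼ NⱼSⱼ.
Σ NⱼSⱼ = 22965·4640 + 11729·7010 + 2200·3370 + 1804·6980 = 2.0878381 × 10^8.
n_{East} = 1805·2200·3370 / (2.0878381 × 10^8) = 64.1.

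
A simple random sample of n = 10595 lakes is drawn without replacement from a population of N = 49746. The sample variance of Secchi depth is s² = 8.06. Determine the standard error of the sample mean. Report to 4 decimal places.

0.0245

Under SRS without replacement, Var(ȳ) = (1 − f)·s²/n with f = n/N = 10595/49746 = 0.21298195.
Var(ȳ) = (1 − 0.21298195)·8.06/10595 = 0.78701805·7.607362 × 10^-4 = 5.9871312 × 10^-4.
SE(ȳ) = √(5.9871312 × 10^-4) = 0.0245.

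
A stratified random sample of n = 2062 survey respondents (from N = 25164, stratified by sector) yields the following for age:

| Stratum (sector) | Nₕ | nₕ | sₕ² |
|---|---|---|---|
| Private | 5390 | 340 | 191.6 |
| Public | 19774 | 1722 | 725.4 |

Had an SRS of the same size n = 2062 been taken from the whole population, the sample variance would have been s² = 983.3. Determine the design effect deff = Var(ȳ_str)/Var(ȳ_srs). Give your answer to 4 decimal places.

Var(ȳ_str) = Σ Wₕ²(1−fₕ)sₕ²/nₕ with Wₕ = Nₕ/25164:
  Private: (5390/25164)²·(1−340/5390)·191.6/340 = 0.024223527
  Public: (19774/25164)²·(1−1722/19774)·725.4/1722 = 0.2374679
  → Var(ȳ_str) = 0.26169143.
Var(ȳ_srs) = (1 − 2062/25164)·983.3/2062 = 0.43779146.
deff = 0.26169143 / 0.43779146 = 0.5978.

0.5978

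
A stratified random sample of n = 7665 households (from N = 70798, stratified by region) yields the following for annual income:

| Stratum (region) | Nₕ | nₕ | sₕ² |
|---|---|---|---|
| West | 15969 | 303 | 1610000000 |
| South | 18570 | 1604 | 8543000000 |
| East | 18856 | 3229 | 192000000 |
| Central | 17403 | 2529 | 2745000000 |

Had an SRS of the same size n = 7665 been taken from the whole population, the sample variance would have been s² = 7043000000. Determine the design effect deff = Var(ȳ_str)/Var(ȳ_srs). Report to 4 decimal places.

Var(ȳ_str) = Σ Wₕ²(1−fₕ)sₕ²/nₕ with Wₕ = Nₕ/70798:
  West: (15969/70798)²·(1−303/15969)·1610000000/303 = 265202.19
  South: (18570/70798)²·(1−1604/18570)·8543000000/1604 = 334776.86
  East: (18856/70798)²·(1−3229/18856)·192000000/3229 = 3495.557
  Central: (17403/70798)²·(1−2529/17403)·2745000000/2529 = 56053.591
  → Var(ȳ_str) = 659528.2.
Var(ȳ_srs) = (1 − 7665/70798)·7043000000/7665 = 819371.71.
deff = 659528.2 / 819371.71 = 0.8049.

0.8049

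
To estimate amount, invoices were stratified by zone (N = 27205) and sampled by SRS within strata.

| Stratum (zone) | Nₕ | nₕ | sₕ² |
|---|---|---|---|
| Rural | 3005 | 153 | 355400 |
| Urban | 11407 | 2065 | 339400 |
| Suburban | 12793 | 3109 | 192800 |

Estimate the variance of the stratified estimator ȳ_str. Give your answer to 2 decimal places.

60.94

Var(ȳ_str) = Σₕ Wₕ²(1 − fₕ)sₕ²/nₕ with Wₕ = Nₕ/N, N = 27205.
Rural: Wₕ = 0.11045764; term = 0.11045764²·(1 − 0.05091514)·355400/153 = 26.898157.
Urban: Wₕ = 0.41929792; term = 0.41929792²·(1 − 0.18102919)·339400/2065 = 23.664952.
Suburban: Wₕ = 0.47024444; term = 0.47024444²·(1 − 0.24302353)·192800/3109 = 10.380446.
Sum = 60.943555.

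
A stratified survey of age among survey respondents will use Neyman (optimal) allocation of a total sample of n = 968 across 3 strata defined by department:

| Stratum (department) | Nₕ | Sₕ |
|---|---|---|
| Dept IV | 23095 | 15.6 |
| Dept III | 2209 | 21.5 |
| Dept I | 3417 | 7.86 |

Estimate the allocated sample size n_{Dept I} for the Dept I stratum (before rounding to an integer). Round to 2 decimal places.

Neyman allocation: nₕ = n·NₕSₕ / Σⱼ NⱼSⱼ.
Σ NⱼSⱼ = 23095·15.6 + 2209·21.5 + 3417·7.86 = 434633.12.
n_{Dept I} = 968·3417·7.86 / 434633.12 = 59.82.

59.82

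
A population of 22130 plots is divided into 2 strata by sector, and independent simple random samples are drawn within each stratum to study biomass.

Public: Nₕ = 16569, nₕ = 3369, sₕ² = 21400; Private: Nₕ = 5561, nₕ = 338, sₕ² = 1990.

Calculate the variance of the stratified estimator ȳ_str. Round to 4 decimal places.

Var(ȳ_str) = Σₕ Wₕ²(1 − fₕ)sₕ²/nₕ with Wₕ = Nₕ/N, N = 22130.
Public: Wₕ = 0.74871216; term = 0.74871216²·(1 − 0.20333152)·21400/3369 = 2.8367441.
Private: Wₕ = 0.25128784; term = 0.25128784²·(1 − 0.06078044)·1990/338 = 0.34917768.
Sum = 3.1859218.

3.1859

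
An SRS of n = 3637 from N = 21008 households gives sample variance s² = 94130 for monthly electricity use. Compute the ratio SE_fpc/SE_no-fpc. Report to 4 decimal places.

f = n/N = 3637/21008 = 0.17312452.
SE_no-fpc = √(s²/n) = 5.0873589; SE_fpc = √((1−f)s²/n) = 4.6260725.
Ratio = √(1−f) = 0.90932694.

0.9093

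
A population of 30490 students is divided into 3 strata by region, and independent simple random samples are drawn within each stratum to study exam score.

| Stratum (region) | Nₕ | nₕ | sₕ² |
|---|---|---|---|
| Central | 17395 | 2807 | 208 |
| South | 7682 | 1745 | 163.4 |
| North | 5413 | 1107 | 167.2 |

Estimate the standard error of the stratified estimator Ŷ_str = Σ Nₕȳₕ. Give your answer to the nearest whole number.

5157

Var(Ŷ_str) = Σₕ Nₕ²(1 − fₕ)sₕ²/nₕ.
Central: 17395²·(1 − 2807/17395)·208/2807 = 1.8803605 × 10^7.
South: 7682²·(1 − 1745/7682)·163.4/1745 = 4.2706893 × 10^6.
North: 5413²·(1 − 1107/5413)·167.2/1107 = 3.5204705 × 10^6.
Sum = 2.6594765 × 10^7.
SE = √(2.6594765 × 10^7) = 5157.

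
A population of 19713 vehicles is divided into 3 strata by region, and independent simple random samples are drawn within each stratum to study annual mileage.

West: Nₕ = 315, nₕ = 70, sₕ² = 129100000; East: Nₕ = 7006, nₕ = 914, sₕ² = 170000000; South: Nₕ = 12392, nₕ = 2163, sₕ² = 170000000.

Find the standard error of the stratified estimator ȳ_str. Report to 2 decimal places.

Var(ȳ_str) = Σₕ Wₕ²(1 − fₕ)sₕ²/nₕ with Wₕ = Nₕ/N, N = 19713.
West: Wₕ = 0.01597930; term = 0.01597930²·(1 − 0.22222222)·129100000/70 = 366.26835.
East: Wₕ = 0.35539999; term = 0.35539999²·(1 − 0.13045961)·170000000/914 = 20428.069.
South: Wₕ = 0.62862071; term = 0.62862071²·(1 − 0.17454810)·170000000/2163 = 25636.666.
Sum = 46431.003.
SE = √(46431.003) = 215.48.

215.48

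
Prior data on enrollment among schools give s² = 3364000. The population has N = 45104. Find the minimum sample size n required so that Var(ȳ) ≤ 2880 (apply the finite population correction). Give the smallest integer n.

1139

Without fpc, n₀ = s²/D = 3364000/2880 = 1168.0556.
With fpc, (1 − n/N)·s²/n ≤ D requires n ≥ n₀/(1 + n₀/N) = 1168.0556/(1 + 1168.0556/45104) = 1138.5701.
Rounding up, n = 1139.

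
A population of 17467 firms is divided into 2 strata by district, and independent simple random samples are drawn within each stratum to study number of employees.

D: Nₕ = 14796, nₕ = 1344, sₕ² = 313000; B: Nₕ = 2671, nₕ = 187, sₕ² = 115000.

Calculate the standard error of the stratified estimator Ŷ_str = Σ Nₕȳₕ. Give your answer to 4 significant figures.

Var(Ŷ_str) = Σₕ Nₕ²(1 − fₕ)sₕ²/nₕ.
D: 14796²·(1 − 1344/14796)·313000/1344 = 4.635283 × 10^10.
B: 2671²·(1 − 187/2671)·115000/187 = 4.0802025 × 10^9.
Sum = 5.0433033 × 10^10.
SE = √(5.0433033 × 10^10) = 224600.

224600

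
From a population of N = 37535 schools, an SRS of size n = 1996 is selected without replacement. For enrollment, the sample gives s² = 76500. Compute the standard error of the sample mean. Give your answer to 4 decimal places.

Under SRS without replacement, Var(ȳ) = (1 − f)·s²/n with f = n/N = 1996/37535 = 0.05317703.
Var(ȳ) = (1 − 0.05317703)·76500/1996 = 0.94682297·38.326653 = 36.288556.
SE(ȳ) = √(36.288556) = 6.0240.

6.0240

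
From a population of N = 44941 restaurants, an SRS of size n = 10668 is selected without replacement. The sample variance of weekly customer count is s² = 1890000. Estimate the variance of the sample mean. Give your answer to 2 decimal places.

135.11

Under SRS without replacement, Var(ȳ) = (1 − f)·s²/n with f = n/N = 10668/44941 = 0.23737790.
Var(ȳ) = (1 − 0.23737790)·1890000/10668 = 0.76262210·177.16535 = 135.11022.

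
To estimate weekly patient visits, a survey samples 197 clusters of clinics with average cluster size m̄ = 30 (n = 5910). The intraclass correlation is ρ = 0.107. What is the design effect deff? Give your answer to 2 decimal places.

4.10

deff = 1 + (30 − 1)·0.107 = 1 + 3.103 = 4.103.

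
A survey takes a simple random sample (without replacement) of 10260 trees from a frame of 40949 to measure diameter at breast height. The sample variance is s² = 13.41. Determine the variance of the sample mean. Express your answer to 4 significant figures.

9.795 × 10^-4

Under SRS without replacement, Var(ȳ) = (1 − f)·s²/n with f = n/N = 10260/40949 = 0.25055557.
Var(ȳ) = (1 − 0.25055557)·13.41/10260 = 0.74944443·0.0013070175 = 9.7953702 × 10^-4.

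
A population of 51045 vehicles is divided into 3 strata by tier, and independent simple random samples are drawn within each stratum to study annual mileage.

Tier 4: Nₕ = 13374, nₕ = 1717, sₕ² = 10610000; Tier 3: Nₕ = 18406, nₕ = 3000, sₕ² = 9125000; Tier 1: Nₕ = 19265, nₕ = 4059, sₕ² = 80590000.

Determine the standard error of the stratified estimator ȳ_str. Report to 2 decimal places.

Var(ȳ_str) = Σₕ Wₕ²(1 − fₕ)sₕ²/nₕ with Wₕ = Nₕ/N, N = 51045.
Tier 4: Wₕ = 0.26200411; term = 0.26200411²·(1 − 0.12838343)·10610000/1717 = 369.73179.
Tier 3: Wₕ = 0.36058380; term = 0.36058380²·(1 − 0.16299033)·9125000/3000 = 331.02021.
Tier 1: Wₕ = 0.37741209; term = 0.37741209²·(1 − 0.21069297)·80590000/4059 = 2232.2338.
Sum = 2932.9858.
SE = √(2932.9858) = 54.16.

54.16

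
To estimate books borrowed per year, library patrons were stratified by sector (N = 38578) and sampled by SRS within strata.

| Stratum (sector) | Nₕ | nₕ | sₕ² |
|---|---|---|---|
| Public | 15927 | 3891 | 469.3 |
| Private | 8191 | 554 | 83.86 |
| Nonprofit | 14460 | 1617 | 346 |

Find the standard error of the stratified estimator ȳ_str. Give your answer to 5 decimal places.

Var(ȳ_str) = Σₕ Wₕ²(1 − fₕ)sₕ²/nₕ with Wₕ = Nₕ/N, N = 38578.
Public: Wₕ = 0.41285188; term = 0.41285188²·(1 − 0.24430213)·469.3/3891 = 0.01553553.
Private: Wₕ = 0.21232309; term = 0.21232309²·(1 − 0.06763521)·83.86/554 = 0.0063624648.
Nonprofit: Wₕ = 0.37482503; term = 0.37482503²·(1 − 0.11182573)·346/1617 = 0.026700626.
Sum = 0.048598621.
SE = √(0.048598621) = 0.22045.

0.22045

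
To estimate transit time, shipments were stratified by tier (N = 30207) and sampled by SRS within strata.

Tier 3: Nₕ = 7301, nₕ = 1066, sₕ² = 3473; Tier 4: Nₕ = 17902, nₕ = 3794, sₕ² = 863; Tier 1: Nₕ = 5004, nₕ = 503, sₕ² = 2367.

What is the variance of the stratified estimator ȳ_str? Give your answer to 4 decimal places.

0.3417

Var(ȳ_str) = Σₕ Wₕ²(1 − fₕ)sₕ²/nₕ with Wₕ = Nₕ/N, N = 30207.
Tier 3: Wₕ = 0.24169894; term = 0.24169894²·(1 − 0.14600740)·3473/1066 = 0.16253661.
Tier 4: Wₕ = 0.59264409; term = 0.59264409²·(1 − 0.21193163)·863/3794 = 0.062960082.
Tier 1: Wₕ = 0.16565697; term = 0.16565697²·(1 − 0.10051958)·2367/503 = 0.11615593.
Sum = 0.34165262.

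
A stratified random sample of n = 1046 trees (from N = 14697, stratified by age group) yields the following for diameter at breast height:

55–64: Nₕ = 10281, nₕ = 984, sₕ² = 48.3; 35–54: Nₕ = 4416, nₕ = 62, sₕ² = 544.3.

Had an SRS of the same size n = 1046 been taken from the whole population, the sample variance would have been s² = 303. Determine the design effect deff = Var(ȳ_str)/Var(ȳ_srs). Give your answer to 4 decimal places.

Var(ȳ_str) = Σ Wₕ²(1−fₕ)sₕ²/nₕ with Wₕ = Nₕ/14697:
  55–64: (10281/14697)²·(1−984/10281)·48.3/984 = 0.021720651
  35–54: (4416/14697)²·(1−62/4416)·544.3/62 = 0.78145999
  → Var(ȳ_str) = 0.80318064.
Var(ȳ_srs) = (1 − 1046/14697)·303/1046 = 0.2690585.
deff = 0.80318064 / 0.2690585 = 2.9852.

2.9852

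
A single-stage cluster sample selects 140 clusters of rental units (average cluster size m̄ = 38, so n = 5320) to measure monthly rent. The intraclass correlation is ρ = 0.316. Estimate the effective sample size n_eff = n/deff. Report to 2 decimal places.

deff = 1 + (38 − 1)·0.316 = 1 + 11.692 = 12.692.
n_eff = 5320 / 12.692 = 419.16.

419.16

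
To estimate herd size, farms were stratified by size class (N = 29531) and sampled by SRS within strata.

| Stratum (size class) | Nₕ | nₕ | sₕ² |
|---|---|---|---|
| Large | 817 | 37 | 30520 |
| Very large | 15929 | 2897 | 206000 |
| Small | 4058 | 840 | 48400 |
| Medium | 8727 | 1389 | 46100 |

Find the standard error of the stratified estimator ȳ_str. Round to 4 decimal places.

Var(ȳ_str) = Σₕ Wₕ²(1 − fₕ)sₕ²/nₕ with Wₕ = Nₕ/N, N = 29531.
Large: Wₕ = 0.02766584; term = 0.02766584²·(1 − 0.04528764)·30520/37 = 0.60275824.
Very large: Wₕ = 0.53939928; term = 0.53939928²·(1 − 0.18186955)·206000/2897 = 16.926299.
Small: Wₕ = 0.13741492; term = 0.13741492²·(1 − 0.20699852)·48400/840 = 0.86279546.
Medium: Wₕ = 0.29551996; term = 0.29551996²·(1 − 0.15916122)·46100/1389 = 2.4371657.
Sum = 20.829018.
SE = √(20.829018) = 4.5639.

4.5639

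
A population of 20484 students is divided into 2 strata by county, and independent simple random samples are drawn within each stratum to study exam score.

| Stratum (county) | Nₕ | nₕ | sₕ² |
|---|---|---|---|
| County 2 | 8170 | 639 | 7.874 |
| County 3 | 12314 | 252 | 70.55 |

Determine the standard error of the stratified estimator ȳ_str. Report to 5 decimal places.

Var(ȳ_str) = Σₕ Wₕ²(1 − fₕ)sₕ²/nₕ with Wₕ = Nₕ/N, N = 20484.
County 2: Wₕ = 0.39884788; term = 0.39884788²·(1 − 0.07821297)·7.874/639 = 0.0018069233.
County 3: Wₕ = 0.60115212; term = 0.60115212²·(1 − 0.02046451)·70.55/252 = 0.099102684.
Sum = 0.10090961.
SE = √(0.10090961) = 0.31766.

0.31766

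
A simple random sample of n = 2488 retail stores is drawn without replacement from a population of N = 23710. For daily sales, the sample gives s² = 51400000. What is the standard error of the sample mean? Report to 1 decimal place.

136.0

Under SRS without replacement, Var(ȳ) = (1 − f)·s²/n with f = n/N = 2488/23710 = 0.10493463.
Var(ȳ) = (1 − 0.10493463)·51400000/2488 = 0.89506537·20659.164 = 18491.302.
SE(ȳ) = √(18491.302) = 136.0.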